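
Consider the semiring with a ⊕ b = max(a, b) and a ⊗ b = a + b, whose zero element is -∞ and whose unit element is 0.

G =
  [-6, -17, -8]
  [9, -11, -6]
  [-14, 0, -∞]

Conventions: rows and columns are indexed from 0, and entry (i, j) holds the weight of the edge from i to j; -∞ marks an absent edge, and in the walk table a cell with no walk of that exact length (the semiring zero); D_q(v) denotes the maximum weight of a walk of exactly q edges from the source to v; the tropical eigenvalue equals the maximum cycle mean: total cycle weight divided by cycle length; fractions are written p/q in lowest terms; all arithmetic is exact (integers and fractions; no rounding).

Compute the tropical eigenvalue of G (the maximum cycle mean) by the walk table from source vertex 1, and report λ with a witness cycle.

q=0: [-∞, 0, -∞]
q=1: [9, -11, -6]
q=2: [3, -6, 1]
q=3: [3, 1, -5]
Optimal cycle mean attained by: cycle 0->2->1->0, total (-8) + 0 + 9, length 3.
Answer: λ = 1/3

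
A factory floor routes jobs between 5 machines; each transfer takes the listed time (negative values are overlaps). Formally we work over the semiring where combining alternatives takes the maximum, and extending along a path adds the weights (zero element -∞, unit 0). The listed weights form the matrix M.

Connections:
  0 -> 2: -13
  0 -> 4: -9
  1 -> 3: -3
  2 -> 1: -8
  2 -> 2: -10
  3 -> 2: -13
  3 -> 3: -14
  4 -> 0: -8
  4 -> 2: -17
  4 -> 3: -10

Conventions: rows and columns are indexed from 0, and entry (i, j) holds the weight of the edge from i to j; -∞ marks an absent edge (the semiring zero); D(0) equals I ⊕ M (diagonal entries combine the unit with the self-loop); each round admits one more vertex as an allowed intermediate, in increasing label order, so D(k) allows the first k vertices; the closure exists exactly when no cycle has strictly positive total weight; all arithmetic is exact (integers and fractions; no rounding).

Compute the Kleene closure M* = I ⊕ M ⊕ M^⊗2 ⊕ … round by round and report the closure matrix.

D(0):
  [0, -∞, -13, -∞, -9]
  [-∞, 0, -∞, -3, -∞]
  [-∞, -8, 0, -∞, -∞]
  [-∞, -∞, -13, 0, -∞]
  [-8, -∞, -17, -10, 0]
D(1):
  [0, -∞, -13, -∞, -9]
  [-∞, 0, -∞, -3, -∞]
  [-∞, -8, 0, -∞, -∞]
  [-∞, -∞, -13, 0, -∞]
  [-8, -∞, -17, -10, 0]
D(2):
  [0, -∞, -13, -∞, -9]
  [-∞, 0, -∞, -3, -∞]
  [-∞, -8, 0, -11, -∞]
  [-∞, -∞, -13, 0, -∞]
  [-8, -∞, -17, -10, 0]
D(3):
  [0, -21, -13, -24, -9]
  [-∞, 0, -∞, -3, -∞]
  [-∞, -8, 0, -11, -∞]
  [-∞, -21, -13, 0, -∞]
  [-8, -25, -17, -10, 0]
D(4):
  [0, -21, -13, -24, -9]
  [-∞, 0, -16, -3, -∞]
  [-∞, -8, 0, -11, -∞]
  [-∞, -21, -13, 0, -∞]
  [-8, -25, -17, -10, 0]
D(5):
  [0, -21, -13, -19, -9]
  [-∞, 0, -16, -3, -∞]
  [-∞, -8, 0, -11, -∞]
  [-∞, -21, -13, 0, -∞]
  [-8, -25, -17, -10, 0]
Answer: M* = [[0, -21, -13, -19, -9], [-∞, 0, -16, -3, -∞], [-∞, -8, 0, -11, -∞], [-∞, -21, -13, 0, -∞], [-8, -25, -17, -10, 0]]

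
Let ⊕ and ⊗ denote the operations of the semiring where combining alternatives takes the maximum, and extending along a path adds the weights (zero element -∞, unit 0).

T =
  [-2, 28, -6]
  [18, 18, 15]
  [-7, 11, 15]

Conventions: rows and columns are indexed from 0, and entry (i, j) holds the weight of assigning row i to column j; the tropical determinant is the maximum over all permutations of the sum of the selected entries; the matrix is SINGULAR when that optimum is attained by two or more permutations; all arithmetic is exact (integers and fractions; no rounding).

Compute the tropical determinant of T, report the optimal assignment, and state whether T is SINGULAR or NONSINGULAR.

σ = (0, 1, 2): (-2) + 18 + 15 = 31
σ = (0, 2, 1): (-2) + 15 + 11 = 24
σ = (1, 0, 2): 28 + 18 + 15 = 61
σ = (1, 2, 0): 28 + 15 + (-7) = 36
σ = (2, 0, 1): (-6) + 18 + 11 = 23
σ = (2, 1, 0): (-6) + 18 + (-7) = 5
Optimal value attained by: σ = (1, 0, 2).
Answer: det⊕(T) = 61; verdict: NONSINGULAR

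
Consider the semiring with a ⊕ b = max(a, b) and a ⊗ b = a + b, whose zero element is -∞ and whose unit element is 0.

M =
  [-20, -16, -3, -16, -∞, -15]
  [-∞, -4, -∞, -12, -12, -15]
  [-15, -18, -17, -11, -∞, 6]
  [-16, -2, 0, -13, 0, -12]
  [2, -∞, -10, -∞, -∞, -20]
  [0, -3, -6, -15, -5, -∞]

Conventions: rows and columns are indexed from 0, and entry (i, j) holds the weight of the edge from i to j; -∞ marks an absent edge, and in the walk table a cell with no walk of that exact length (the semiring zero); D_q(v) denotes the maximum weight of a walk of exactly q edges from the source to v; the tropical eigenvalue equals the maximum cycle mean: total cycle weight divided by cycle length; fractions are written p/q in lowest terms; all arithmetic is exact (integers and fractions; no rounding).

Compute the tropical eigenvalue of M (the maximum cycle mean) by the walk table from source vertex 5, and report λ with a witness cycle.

q=0: [-∞, -∞, -∞, -∞, -∞, 0]
q=1: [0, -3, -6, -15, -5, -∞]
q=2: [-3, -7, -3, -15, -15, 0]
q=3: [0, -3, -6, -14, -5, 3]
q=4: [3, 0, -3, -12, -2, 0]
q=5: [0, -3, 0, -12, -5, 3]
q=6: [3, 0, -3, -11, -2, 6]
Optimal cycle mean attained by: cycle 0->2->5->0, total (-3) + 6 + 0, length 3.
Answer: λ = 1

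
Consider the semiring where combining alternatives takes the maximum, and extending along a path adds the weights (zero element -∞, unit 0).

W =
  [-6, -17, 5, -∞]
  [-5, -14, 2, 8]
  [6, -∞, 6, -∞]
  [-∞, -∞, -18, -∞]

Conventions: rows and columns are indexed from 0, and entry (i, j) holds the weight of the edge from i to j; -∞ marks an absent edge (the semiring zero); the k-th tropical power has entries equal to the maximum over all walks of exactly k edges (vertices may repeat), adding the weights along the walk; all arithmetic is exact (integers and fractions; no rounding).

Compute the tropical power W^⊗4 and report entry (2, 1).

W^⊗2:
  [11, -23, 11, -9]
  [8, -22, 8, -6]
  [12, -11, 12, -∞]
  [-12, -∞, -12, -∞]
W^⊗3:
  [17, -6, 17, -15]
  [14, -9, 14, -14]
  [18, -5, 18, -3]
  [-6, -29, -6, -∞]
W^⊗4:
  [23, 0, 23, 2]
  [20, -3, 20, -1]
  [24, 1, 24, 3]
  [0, -23, 0, -21]
Key observation: the optimum is the walk 2->2->2->0->1, with weight 6 + 6 + 6 + (-17) = 1.
Optimal value attained by: walk 2->2->2->0->1.
Answer: (W^⊗4)[2][1] = 1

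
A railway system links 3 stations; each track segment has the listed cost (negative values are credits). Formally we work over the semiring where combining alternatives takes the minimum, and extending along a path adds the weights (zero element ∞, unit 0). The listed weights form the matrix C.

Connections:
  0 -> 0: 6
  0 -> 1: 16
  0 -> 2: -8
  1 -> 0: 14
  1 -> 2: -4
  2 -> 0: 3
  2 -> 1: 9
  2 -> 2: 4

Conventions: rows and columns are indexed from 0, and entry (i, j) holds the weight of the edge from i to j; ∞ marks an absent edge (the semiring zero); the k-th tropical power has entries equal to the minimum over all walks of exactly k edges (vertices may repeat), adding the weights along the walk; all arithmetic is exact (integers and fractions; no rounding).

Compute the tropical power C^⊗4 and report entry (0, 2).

C^⊗2:
  [-5, 1, -4]
  [-1, 5, 0]
  [7, 13, -5]
C^⊗3:
  [-1, 5, -13]
  [3, 9, -9]
  [-2, 4, -1]
C^⊗4:
  [-10, -4, -9]
  [-6, 0, -5]
  [2, 8, -10]
Key observation: the optimum is the walk 0->2->0->2->2, with weight (-8) + 3 + (-8) + 4 = -9.
Optimal value attained by: walk 0->2->0->2->2.
Answer: (C^⊗4)[0][2] = -9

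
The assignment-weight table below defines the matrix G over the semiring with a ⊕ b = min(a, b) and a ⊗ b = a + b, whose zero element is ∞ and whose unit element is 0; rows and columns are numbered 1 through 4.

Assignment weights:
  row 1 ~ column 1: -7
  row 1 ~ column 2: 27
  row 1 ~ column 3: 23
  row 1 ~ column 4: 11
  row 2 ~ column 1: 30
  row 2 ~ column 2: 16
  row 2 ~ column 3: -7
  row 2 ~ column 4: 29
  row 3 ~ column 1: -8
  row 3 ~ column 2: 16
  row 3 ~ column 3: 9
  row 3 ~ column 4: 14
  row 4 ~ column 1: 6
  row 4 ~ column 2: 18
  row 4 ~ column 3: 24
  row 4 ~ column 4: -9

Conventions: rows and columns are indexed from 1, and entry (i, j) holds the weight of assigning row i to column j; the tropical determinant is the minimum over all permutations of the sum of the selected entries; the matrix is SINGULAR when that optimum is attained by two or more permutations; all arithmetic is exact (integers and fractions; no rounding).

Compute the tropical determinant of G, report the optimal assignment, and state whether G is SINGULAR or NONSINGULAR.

σ = (1, 2, 3, 4): (-7) + 16 + 9 + (-9) = 9
σ = (1, 2, 4, 3): (-7) + 16 + 14 + 24 = 47
σ = (1, 3, 2, 4): (-7) + (-7) + 16 + (-9) = -7
σ = (1, 3, 4, 2): (-7) + (-7) + 14 + 18 = 18
σ = (1, 4, 2, 3): (-7) + 29 + 16 + 24 = 62
σ = (1, 4, 3, 2): (-7) + 29 + 9 + 18 = 49
σ = (2, 1, 3, 4): 27 + 30 + 9 + (-9) = 57
σ = (2, 1, 4, 3): 27 + 30 + 14 + 24 = 95
σ = (2, 3, 1, 4): 27 + (-7) + (-8) + (-9) = 3
σ = (2, 3, 4, 1): 27 + (-7) + 14 + 6 = 40
σ = (2, 4, 1, 3): 27 + 29 + (-8) + 24 = 72
σ = (2, 4, 3, 1): 27 + 29 + 9 + 6 = 71
σ = (3, 1, 2, 4): 23 + 30 + 16 + (-9) = 60
σ = (3, 1, 4, 2): 23 + 30 + 14 + 18 = 85
σ = (3, 2, 1, 4): 23 + 16 + (-8) + (-9) = 22
σ = (3, 2, 4, 1): 23 + 16 + 14 + 6 = 59
σ = (3, 4, 1, 2): 23 + 29 + (-8) + 18 = 62
σ = (3, 4, 2, 1): 23 + 29 + 16 + 6 = 74
σ = (4, 1, 2, 3): 11 + 30 + 16 + 24 = 81
σ = (4, 1, 3, 2): 11 + 30 + 9 + 18 = 68
σ = (4, 2, 1, 3): 11 + 16 + (-8) + 24 = 43
σ = (4, 2, 3, 1): 11 + 16 + 9 + 6 = 42
σ = (4, 3, 1, 2): 11 + (-7) + (-8) + 18 = 14
σ = (4, 3, 2, 1): 11 + (-7) + 16 + 6 = 26
Optimal value attained by: σ = (1, 3, 2, 4).
Answer: det⊕(G) = -7; verdict: NONSINGULAR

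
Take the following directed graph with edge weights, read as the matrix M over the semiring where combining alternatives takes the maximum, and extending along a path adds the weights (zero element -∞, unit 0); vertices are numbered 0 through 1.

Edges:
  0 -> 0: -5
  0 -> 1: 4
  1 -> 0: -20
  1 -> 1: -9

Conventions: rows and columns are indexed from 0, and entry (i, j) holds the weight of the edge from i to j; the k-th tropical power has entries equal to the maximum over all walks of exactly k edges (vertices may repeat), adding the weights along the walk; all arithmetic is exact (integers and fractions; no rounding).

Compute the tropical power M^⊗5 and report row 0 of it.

M^⊗2:
  [-10, -1]
  [-25, -16]
M^⊗3:
  [-15, -6]
  [-30, -21]
M^⊗4:
  [-20, -11]
  [-35, -26]
M^⊗5:
  [-25, -16]
  [-40, -31]
Answer: row 0 of M^⊗5 = [-25, -16]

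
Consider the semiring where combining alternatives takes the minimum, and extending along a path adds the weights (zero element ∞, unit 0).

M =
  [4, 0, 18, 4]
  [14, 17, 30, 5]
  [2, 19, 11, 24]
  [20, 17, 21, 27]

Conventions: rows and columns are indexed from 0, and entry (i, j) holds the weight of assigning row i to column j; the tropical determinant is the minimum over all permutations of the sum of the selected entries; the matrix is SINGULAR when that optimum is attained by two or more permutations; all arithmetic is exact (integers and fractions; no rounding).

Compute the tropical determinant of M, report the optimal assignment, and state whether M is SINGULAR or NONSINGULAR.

σ = (0, 1, 2, 3): 4 + 17 + 11 + 27 = 59
σ = (0, 1, 3, 2): 4 + 17 + 24 + 21 = 66
σ = (0, 2, 1, 3): 4 + 30 + 19 + 27 = 80
σ = (0, 2, 3, 1): 4 + 30 + 24 + 17 = 75
σ = (0, 3, 1, 2): 4 + 5 + 19 + 21 = 49
σ = (0, 3, 2, 1): 4 + 5 + 11 + 17 = 37
σ = (1, 0, 2, 3): 0 + 14 + 11 + 27 = 52
σ = (1, 0, 3, 2): 0 + 14 + 24 + 21 = 59
σ = (1, 2, 0, 3): 0 + 30 + 2 + 27 = 59
σ = (1, 2, 3, 0): 0 + 30 + 24 + 20 = 74
σ = (1, 3, 0, 2): 0 + 5 + 2 + 21 = 28
σ = (1, 3, 2, 0): 0 + 5 + 11 + 20 = 36
σ = (2, 0, 1, 3): 18 + 14 + 19 + 27 = 78
σ = (2, 0, 3, 1): 18 + 14 + 24 + 17 = 73
σ = (2, 1, 0, 3): 18 + 17 + 2 + 27 = 64
σ = (2, 1, 3, 0): 18 + 17 + 24 + 20 = 79
σ = (2, 3, 0, 1): 18 + 5 + 2 + 17 = 42
σ = (2, 3, 1, 0): 18 + 5 + 19 + 20 = 62
σ = (3, 0, 1, 2): 4 + 14 + 19 + 21 = 58
σ = (3, 0, 2, 1): 4 + 14 + 11 + 17 = 46
σ = (3, 1, 0, 2): 4 + 17 + 2 + 21 = 44
σ = (3, 1, 2, 0): 4 + 17 + 11 + 20 = 52
σ = (3, 2, 0, 1): 4 + 30 + 2 + 17 = 53
σ = (3, 2, 1, 0): 4 + 30 + 19 + 20 = 73
Optimal value attained by: σ = (1, 3, 0, 2).
Answer: det⊕(M) = 28; verdict: NONSINGULAR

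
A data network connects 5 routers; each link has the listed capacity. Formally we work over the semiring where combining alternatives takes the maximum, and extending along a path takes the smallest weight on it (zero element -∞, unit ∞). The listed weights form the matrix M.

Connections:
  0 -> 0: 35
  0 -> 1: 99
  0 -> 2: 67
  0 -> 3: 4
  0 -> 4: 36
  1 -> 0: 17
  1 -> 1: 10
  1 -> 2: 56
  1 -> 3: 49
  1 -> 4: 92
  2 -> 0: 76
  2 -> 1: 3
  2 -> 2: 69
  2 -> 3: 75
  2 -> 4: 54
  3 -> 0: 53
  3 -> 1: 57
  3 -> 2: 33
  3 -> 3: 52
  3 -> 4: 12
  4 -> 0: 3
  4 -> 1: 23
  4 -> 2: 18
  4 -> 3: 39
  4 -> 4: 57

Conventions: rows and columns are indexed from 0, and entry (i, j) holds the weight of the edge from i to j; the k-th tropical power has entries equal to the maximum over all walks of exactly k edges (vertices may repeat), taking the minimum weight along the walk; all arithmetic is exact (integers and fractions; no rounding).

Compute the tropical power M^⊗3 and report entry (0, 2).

M^⊗2:
  [67, 35, 67, 67, 92]
  [56, 49, 56, 56, 57]
  [69, 76, 69, 69, 54]
  [52, 53, 56, 52, 57]
  [39, 39, 33, 39, 57]
M^⊗3:
  [67, 67, 67, 67, 57]
  [56, 56, 56, 56, 57]
  [69, 69, 69, 69, 76]
  [56, 52, 56, 56, 57]
  [39, 39, 39, 39, 57]
Key observation: the optimum is the walk 0->2->2->2, with weight 67 min 69 min 69 = 67.
Optimal value attained by: walk 0->2->2->2.
Answer: (M^⊗3)[0][2] = 67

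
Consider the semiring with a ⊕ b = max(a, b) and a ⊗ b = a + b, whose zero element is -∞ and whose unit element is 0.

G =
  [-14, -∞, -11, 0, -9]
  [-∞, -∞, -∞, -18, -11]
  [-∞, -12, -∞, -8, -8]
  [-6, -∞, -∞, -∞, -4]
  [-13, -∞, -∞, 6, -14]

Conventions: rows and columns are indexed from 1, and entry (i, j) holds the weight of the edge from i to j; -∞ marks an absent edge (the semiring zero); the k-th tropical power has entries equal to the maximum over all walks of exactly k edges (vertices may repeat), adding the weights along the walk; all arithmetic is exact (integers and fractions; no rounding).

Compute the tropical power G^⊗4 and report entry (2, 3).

G^⊗2:
  [-6, -23, -25, -3, -4]
  [-24, -∞, -∞, -5, -22]
  [-14, -∞, -∞, -2, -12]
  [-17, -∞, -17, 2, -15]
  [0, -∞, -24, -8, 2]
G^⊗3:
  [-9, -37, -17, 2, -7]
  [-11, -∞, -35, -16, -9]
  [-8, -∞, -25, -6, -6]
  [-4, -29, -28, -9, -2]
  [-11, -36, -11, 8, -9]
G^⊗4:
  [-4, -29, -20, -1, -2]
  [-22, -47, -22, -3, -20]
  [-12, -37, -19, 0, -10]
  [-15, -40, -15, 4, -13]
  [2, -23, -22, -3, 4]
Key observation: the optimum is the walk 2->5->4->1->3, with weight (-11) + 6 + (-6) + (-11) = -22.
Optimal value attained by: walk 2->5->4->1->3.
Answer: (G^⊗4)[2][3] = -22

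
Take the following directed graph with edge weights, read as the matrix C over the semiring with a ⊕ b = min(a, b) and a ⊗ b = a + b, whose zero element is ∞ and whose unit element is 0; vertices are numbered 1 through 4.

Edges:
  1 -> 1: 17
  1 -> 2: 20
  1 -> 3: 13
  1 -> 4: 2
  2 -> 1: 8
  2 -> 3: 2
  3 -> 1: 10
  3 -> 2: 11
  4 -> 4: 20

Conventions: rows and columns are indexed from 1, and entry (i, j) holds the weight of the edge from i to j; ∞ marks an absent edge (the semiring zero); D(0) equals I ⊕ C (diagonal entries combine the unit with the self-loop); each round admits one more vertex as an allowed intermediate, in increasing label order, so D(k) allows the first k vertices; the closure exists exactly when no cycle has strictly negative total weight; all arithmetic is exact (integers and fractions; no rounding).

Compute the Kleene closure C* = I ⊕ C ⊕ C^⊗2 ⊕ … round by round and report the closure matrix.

D(0):
  [0, 20, 13, 2]
  [8, 0, 2, ∞]
  [10, 11, 0, ∞]
  [∞, ∞, ∞, 0]
D(1):
  [0, 20, 13, 2]
  [8, 0, 2, 10]
  [10, 11, 0, 12]
  [∞, ∞, ∞, 0]
D(2):
  [0, 20, 13, 2]
  [8, 0, 2, 10]
  [10, 11, 0, 12]
  [∞, ∞, ∞, 0]
D(3):
  [0, 20, 13, 2]
  [8, 0, 2, 10]
  [10, 11, 0, 12]
  [∞, ∞, ∞, 0]
D(4):
  [0, 20, 13, 2]
  [8, 0, 2, 10]
  [10, 11, 0, 12]
  [∞, ∞, ∞, 0]
Answer: C* = [[0, 20, 13, 2], [8, 0, 2, 10], [10, 11, 0, 12], [∞, ∞, ∞, 0]]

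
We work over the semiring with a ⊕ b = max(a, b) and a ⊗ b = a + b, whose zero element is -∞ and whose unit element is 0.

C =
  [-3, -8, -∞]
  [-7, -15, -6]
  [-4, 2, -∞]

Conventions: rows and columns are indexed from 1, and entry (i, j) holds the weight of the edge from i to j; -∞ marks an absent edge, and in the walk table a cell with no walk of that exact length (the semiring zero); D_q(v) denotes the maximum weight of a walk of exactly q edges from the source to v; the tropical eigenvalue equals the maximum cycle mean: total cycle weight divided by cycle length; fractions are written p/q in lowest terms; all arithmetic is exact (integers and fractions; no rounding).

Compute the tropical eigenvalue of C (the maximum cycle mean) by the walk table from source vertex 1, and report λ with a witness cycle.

q=0: [0, -∞, -∞]
q=1: [-3, -8, -∞]
q=2: [-6, -11, -14]
q=3: [-9, -12, -17]
Optimal cycle mean attained by: cycle 2->3->2, total (-6) + 2, length 2.
Answer: λ = -2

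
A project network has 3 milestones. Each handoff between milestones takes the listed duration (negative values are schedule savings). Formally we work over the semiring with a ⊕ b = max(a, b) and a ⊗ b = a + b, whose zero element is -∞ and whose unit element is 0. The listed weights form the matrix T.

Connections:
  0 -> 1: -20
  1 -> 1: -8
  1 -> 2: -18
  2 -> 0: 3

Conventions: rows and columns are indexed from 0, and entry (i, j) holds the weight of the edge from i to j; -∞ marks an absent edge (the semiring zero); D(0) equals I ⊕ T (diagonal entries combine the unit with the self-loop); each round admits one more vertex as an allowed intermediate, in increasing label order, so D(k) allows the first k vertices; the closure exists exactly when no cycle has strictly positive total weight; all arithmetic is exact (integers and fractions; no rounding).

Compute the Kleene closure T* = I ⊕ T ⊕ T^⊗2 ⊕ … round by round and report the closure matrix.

D(0):
  [0, -20, -∞]
  [-∞, 0, -18]
  [3, -∞, 0]
D(1):
  [0, -20, -∞]
  [-∞, 0, -18]
  [3, -17, 0]
D(2):
  [0, -20, -38]
  [-∞, 0, -18]
  [3, -17, 0]
D(3):
  [0, -20, -38]
  [-15, 0, -18]
  [3, -17, 0]
Answer: T* = [[0, -20, -38], [-15, 0, -18], [3, -17, 0]]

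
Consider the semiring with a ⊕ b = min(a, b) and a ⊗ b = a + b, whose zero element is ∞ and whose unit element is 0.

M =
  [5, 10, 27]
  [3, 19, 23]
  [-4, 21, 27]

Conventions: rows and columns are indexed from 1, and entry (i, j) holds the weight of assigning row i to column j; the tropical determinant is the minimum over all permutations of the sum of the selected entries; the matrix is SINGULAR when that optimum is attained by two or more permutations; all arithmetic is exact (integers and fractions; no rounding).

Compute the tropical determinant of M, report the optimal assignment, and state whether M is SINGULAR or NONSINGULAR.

σ = (1, 2, 3): 5 + 19 + 27 = 51
σ = (1, 3, 2): 5 + 23 + 21 = 49
σ = (2, 1, 3): 10 + 3 + 27 = 40
σ = (2, 3, 1): 10 + 23 + (-4) = 29
σ = (3, 1, 2): 27 + 3 + 21 = 51
σ = (3, 2, 1): 27 + 19 + (-4) = 42
Optimal value attained by: σ = (2, 3, 1).
Answer: det⊕(M) = 29; verdict: NONSINGULAR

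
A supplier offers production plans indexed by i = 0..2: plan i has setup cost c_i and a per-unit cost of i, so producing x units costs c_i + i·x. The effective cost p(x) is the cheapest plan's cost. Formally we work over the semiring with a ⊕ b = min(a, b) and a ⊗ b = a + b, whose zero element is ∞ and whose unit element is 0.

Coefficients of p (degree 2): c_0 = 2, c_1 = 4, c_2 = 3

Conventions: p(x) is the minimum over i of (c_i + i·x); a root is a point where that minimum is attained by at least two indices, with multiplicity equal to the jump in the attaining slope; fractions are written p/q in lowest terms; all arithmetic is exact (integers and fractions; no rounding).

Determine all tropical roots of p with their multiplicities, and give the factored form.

hull edge (i=0, c=2) to (i=2, c=3): slope 1/2, span 2
Factored form: p(x) = 3 ⊗ (x ⊕ (-1/2)) ⊗ (x ⊕ (-1/2))
Answer: roots = -1/2 (mult 2)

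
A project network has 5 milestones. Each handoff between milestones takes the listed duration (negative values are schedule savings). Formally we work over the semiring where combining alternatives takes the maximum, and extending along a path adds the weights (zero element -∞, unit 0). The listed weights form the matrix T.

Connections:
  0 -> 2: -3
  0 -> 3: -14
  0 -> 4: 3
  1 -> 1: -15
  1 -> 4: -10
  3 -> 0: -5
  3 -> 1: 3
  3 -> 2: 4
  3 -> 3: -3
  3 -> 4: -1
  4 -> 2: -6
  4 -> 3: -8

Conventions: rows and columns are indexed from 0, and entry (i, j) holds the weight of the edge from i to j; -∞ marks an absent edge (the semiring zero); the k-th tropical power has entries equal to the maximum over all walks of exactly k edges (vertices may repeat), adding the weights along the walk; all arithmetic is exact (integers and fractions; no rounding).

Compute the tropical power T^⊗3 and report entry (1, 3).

T^⊗2:
  [-19, -11, -3, -5, -15]
  [-∞, -30, -16, -18, -25]
  [-∞, -∞, -∞, -∞, -∞]
  [-8, 0, 1, -6, -2]
  [-13, -5, -4, -11, -9]
T^⊗3:
  [-10, -2, -1, -8, -6]
  [-23, -15, -14, -21, -19]
  [-∞, -∞, -∞, -∞, -∞]
  [-11, -3, -2, -9, -5]
  [-16, -8, -7, -14, -10]
Key observation: the optimum is the walk 1->4->3->3, with weight (-10) + (-8) + (-3) = -21.
Optimal value attained by: walk 1->4->3->3.
Answer: (T^⊗3)[1][3] = -21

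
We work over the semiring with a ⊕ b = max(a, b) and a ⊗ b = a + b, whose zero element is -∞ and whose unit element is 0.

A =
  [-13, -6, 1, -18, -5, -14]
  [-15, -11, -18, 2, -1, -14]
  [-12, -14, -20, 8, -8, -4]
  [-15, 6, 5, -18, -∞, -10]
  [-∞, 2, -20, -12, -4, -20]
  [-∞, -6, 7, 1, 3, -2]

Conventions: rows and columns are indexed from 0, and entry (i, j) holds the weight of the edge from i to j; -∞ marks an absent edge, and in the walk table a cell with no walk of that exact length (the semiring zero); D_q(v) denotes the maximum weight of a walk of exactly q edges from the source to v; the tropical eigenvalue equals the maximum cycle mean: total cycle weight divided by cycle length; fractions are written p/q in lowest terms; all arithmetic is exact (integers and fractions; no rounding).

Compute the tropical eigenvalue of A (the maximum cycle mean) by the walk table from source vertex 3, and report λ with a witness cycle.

q=0: [-∞, -∞, -∞, 0, -∞, -∞]
q=1: [-15, 6, 5, -18, -∞, -10]
q=2: [-7, -5, -3, 13, 5, 1]
q=3: [-2, 19, 18, 5, 4, 3]
q=4: [6, 11, 10, 26, 18, 14]
q=5: [11, 32, 31, 18, 17, 16]
q=6: [19, 24, 23, 39, 31, 27]
Optimal cycle mean attained by: cycle 2->3->2, total 8 + 5, length 2.
Answer: λ = 13/2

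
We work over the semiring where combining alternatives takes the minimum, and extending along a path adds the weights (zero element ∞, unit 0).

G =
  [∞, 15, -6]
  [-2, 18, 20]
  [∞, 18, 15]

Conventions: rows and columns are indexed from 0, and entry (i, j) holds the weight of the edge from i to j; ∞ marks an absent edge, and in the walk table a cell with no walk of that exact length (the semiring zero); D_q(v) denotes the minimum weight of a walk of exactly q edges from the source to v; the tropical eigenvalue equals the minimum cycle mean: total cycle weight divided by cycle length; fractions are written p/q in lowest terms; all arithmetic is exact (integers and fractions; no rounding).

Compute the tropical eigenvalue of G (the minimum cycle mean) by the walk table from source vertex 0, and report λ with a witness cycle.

q=0: [0, ∞, ∞]
q=1: [∞, 15, -6]
q=2: [13, 12, 9]
q=3: [10, 27, 7]
Optimal cycle mean attained by: cycle 0->2->1->0, total (-6) + 18 + (-2), length 3.
Answer: λ = 10/3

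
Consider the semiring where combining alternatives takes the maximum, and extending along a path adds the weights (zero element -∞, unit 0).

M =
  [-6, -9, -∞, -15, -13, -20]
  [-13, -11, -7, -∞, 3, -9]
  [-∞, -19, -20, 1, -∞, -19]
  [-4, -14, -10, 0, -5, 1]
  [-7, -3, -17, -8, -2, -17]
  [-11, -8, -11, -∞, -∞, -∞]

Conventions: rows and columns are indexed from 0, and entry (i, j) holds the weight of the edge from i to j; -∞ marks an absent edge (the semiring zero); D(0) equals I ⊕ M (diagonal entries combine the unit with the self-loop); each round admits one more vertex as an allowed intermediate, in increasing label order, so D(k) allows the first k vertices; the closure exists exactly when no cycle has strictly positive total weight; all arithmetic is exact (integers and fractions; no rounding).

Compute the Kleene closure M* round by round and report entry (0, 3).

D(0):
  [0, -9, -∞, -15, -13, -20]
  [-13, 0, -7, -∞, 3, -9]
  [-∞, -19, 0, 1, -∞, -19]
  [-4, -14, -10, 0, -5, 1]
  [-7, -3, -17, -8, 0, -17]
  [-11, -8, -11, -∞, -∞, 0]
D(1):
  [0, -9, -∞, -15, -13, -20]
  [-13, 0, -7, -28, 3, -9]
  [-∞, -19, 0, 1, -∞, -19]
  [-4, -13, -10, 0, -5, 1]
  [-7, -3, -17, -8, 0, -17]
  [-11, -8, -11, -26, -24, 0]
D(2):
  [0, -9, -16, -15, -6, -18]
  [-13, 0, -7, -28, 3, -9]
  [-32, -19, 0, 1, -16, -19]
  [-4, -13, -10, 0, -5, 1]
  [-7, -3, -10, -8, 0, -12]
  [-11, -8, -11, -26, -5, 0]
D(3):
  [0, -9, -16, -15, -6, -18]
  [-13, 0, -7, -6, 3, -9]
  [-32, -19, 0, 1, -16, -19]
  [-4, -13, -10, 0, -5, 1]
  [-7, -3, -10, -8, 0, -12]
  [-11, -8, -11, -10, -5, 0]
D(4):
  [0, -9, -16, -15, -6, -14]
  [-10, 0, -7, -6, 3, -5]
  [-3, -12, 0, 1, -4, 2]
  [-4, -13, -10, 0, -5, 1]
  [-7, -3, -10, -8, 0, -7]
  [-11, -8, -11, -10, -5, 0]
D(5):
  [0, -9, -16, -14, -6, -13]
  [-4, 0, -7, -5, 3, -4]
  [-3, -7, 0, 1, -4, 2]
  [-4, -8, -10, 0, -5, 1]
  [-7, -3, -10, -8, 0, -7]
  [-11, -8, -11, -10, -5, 0]
D(6):
  [0, -9, -16, -14, -6, -13]
  [-4, 0, -7, -5, 3, -4]
  [-3, -6, 0, 1, -3, 2]
  [-4, -7, -10, 0, -4, 1]
  [-7, -3, -10, -8, 0, -7]
  [-11, -8, -11, -10, -5, 0]
Answer: M*[0][3] = -14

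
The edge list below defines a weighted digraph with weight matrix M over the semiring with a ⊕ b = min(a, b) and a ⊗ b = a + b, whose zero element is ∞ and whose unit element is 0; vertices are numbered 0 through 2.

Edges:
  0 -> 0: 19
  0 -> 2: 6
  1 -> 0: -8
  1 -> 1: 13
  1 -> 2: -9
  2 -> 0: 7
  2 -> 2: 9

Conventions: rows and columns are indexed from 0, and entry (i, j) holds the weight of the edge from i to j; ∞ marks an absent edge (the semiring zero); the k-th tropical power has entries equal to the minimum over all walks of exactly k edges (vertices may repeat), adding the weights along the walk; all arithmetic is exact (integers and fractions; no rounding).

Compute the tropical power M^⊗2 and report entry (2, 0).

M^⊗2:
  [13, ∞, 15]
  [-2, 26, -2]
  [16, ∞, 13]
Key observation: the optimum is the walk 2->2->0, with weight 9 + 7 = 16.
Optimal value attained by: walk 2->2->0.
Answer: (M^⊗2)[2][0] = 16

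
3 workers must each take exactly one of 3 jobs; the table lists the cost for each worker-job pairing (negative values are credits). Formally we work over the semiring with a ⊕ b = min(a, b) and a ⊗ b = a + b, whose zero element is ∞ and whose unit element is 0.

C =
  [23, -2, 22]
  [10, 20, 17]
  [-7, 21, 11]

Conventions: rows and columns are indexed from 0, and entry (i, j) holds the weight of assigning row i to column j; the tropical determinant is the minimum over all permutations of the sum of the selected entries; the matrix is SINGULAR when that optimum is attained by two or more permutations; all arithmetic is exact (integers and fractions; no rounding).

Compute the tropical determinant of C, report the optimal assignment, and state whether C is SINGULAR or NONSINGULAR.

σ = (0, 1, 2): 23 + 20 + 11 = 54
σ = (0, 2, 1): 23 + 17 + 21 = 61
σ = (1, 0, 2): (-2) + 10 + 11 = 19
σ = (1, 2, 0): (-2) + 17 + (-7) = 8
σ = (2, 0, 1): 22 + 10 + 21 = 53
σ = (2, 1, 0): 22 + 20 + (-7) = 35
Optimal value attained by: σ = (1, 2, 0).
Answer: det⊕(C) = 8; verdict: NONSINGULAR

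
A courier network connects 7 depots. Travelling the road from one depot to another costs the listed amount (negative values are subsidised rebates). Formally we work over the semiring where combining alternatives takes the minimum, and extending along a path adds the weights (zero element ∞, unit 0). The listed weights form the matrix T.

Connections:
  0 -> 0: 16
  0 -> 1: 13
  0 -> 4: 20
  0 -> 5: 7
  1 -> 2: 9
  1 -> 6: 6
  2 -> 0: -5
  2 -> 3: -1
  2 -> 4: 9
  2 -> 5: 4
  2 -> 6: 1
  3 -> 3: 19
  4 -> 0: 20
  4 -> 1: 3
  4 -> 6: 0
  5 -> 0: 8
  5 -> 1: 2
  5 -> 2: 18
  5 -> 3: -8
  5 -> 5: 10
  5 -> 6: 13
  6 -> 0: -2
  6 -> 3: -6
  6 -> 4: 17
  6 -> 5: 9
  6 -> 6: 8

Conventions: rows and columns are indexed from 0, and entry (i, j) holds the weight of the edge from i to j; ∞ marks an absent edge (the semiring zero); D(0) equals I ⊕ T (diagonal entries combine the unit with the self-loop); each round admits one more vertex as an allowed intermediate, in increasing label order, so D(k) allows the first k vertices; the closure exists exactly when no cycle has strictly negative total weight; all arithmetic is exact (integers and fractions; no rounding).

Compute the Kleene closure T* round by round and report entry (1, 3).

D(0):
  [0, 13, ∞, ∞, 20, 7, ∞]
  [∞, 0, 9, ∞, ∞, ∞, 6]
  [-5, ∞, 0, -1, 9, 4, 1]
  [∞, ∞, ∞, 0, ∞, ∞, ∞]
  [20, 3, ∞, ∞, 0, ∞, 0]
  [8, 2, 18, -8, ∞, 0, 13]
  [-2, ∞, ∞, -6, 17, 9, 0]
D(1):
  [0, 13, ∞, ∞, 20, 7, ∞]
  [∞, 0, 9, ∞, ∞, ∞, 6]
  [-5, 8, 0, -1, 9, 2, 1]
  [∞, ∞, ∞, 0, ∞, ∞, ∞]
  [20, 3, ∞, ∞, 0, 27, 0]
  [8, 2, 18, -8, 28, 0, 13]
  [-2, 11, ∞, -6, 17, 5, 0]
D(2):
  [0, 13, 22, ∞, 20, 7, 19]
  [∞, 0, 9, ∞, ∞, ∞, 6]
  [-5, 8, 0, -1, 9, 2, 1]
  [∞, ∞, ∞, 0, ∞, ∞, ∞]
  [20, 3, 12, ∞, 0, 27, 0]
  [8, 2, 11, -8, 28, 0, 8]
  [-2, 11, 20, -6, 17, 5, 0]
D(3):
  [0, 13, 22, 21, 20, 7, 19]
  [4, 0, 9, 8, 18, 11, 6]
  [-5, 8, 0, -1, 9, 2, 1]
  [∞, ∞, ∞, 0, ∞, ∞, ∞]
  [7, 3, 12, 11, 0, 14, 0]
  [6, 2, 11, -8, 20, 0, 8]
  [-2, 11, 20, -6, 17, 5, 0]
D(4):
  [0, 13, 22, 21, 20, 7, 19]
  [4, 0, 9, 8, 18, 11, 6]
  [-5, 8, 0, -1, 9, 2, 1]
  [∞, ∞, ∞, 0, ∞, ∞, ∞]
  [7, 3, 12, 11, 0, 14, 0]
  [6, 2, 11, -8, 20, 0, 8]
  [-2, 11, 20, -6, 17, 5, 0]
D(5):
  [0, 13, 22, 21, 20, 7, 19]
  [4, 0, 9, 8, 18, 11, 6]
  [-5, 8, 0, -1, 9, 2, 1]
  [∞, ∞, ∞, 0, ∞, ∞, ∞]
  [7, 3, 12, 11, 0, 14, 0]
  [6, 2, 11, -8, 20, 0, 8]
  [-2, 11, 20, -6, 17, 5, 0]
D(6):
  [0, 9, 18, -1, 20, 7, 15]
  [4, 0, 9, 3, 18, 11, 6]
  [-5, 4, 0, -6, 9, 2, 1]
  [∞, ∞, ∞, 0, ∞, ∞, ∞]
  [7, 3, 12, 6, 0, 14, 0]
  [6, 2, 11, -8, 20, 0, 8]
  [-2, 7, 16, -6, 17, 5, 0]
D(7):
  [0, 9, 18, -1, 20, 7, 15]
  [4, 0, 9, 0, 18, 11, 6]
  [-5, 4, 0, -6, 9, 2, 1]
  [∞, ∞, ∞, 0, ∞, ∞, ∞]
  [-2, 3, 12, -6, 0, 5, 0]
  [6, 2, 11, -8, 20, 0, 8]
  [-2, 7, 16, -6, 17, 5, 0]
Answer: T*[1][3] = 0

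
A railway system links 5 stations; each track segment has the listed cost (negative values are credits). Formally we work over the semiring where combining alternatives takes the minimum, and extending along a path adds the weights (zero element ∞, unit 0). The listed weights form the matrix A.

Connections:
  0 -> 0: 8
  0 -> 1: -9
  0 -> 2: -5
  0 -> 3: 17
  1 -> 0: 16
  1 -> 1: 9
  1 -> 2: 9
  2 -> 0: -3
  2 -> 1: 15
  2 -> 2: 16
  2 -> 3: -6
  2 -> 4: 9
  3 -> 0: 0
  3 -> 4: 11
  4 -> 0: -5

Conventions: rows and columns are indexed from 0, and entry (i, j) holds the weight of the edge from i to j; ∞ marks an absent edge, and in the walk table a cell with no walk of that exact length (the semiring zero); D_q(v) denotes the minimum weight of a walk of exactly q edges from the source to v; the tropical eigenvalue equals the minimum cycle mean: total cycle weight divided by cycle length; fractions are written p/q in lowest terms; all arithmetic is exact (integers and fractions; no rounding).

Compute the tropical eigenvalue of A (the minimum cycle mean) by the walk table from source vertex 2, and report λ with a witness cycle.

q=0: [∞, ∞, 0, ∞, ∞]
q=1: [-3, 15, 16, -6, 9]
q=2: [-6, -12, -8, 10, 5]
q=3: [-11, -15, -11, -14, 1]
q=4: [-14, -20, -16, -17, -3]
q=5: [-19, -23, -19, -22, -7]
Optimal cycle mean attained by: cycle 0->2->0, total (-5) + (-3), length 2.
Answer: λ = -4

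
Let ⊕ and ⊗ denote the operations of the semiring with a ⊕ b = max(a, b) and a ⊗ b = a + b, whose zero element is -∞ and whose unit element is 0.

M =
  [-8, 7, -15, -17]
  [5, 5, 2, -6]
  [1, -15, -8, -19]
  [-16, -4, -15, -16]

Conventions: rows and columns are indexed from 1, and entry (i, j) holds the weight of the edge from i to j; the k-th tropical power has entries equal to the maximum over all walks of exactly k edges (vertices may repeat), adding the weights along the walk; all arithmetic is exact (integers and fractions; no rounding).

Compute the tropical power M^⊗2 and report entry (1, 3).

M^⊗2:
  [12, 12, 9, 1]
  [10, 12, 7, -1]
  [-7, 8, -13, -16]
  [1, 1, -2, -10]
Key observation: the optimum is the walk 1->2->3, with weight 7 + 2 = 9.
Optimal value attained by: walk 1->2->3.
Answer: (M^⊗2)[1][3] = 9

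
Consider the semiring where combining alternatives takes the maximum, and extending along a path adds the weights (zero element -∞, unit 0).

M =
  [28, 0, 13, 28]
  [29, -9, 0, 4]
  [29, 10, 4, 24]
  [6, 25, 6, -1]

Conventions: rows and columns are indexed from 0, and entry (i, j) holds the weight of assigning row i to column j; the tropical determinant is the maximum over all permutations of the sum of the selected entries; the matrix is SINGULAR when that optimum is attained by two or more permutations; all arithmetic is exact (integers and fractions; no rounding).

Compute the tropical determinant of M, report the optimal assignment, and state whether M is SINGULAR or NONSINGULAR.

σ = (0, 1, 2, 3): 28 + (-9) + 4 + (-1) = 22
σ = (0, 1, 3, 2): 28 + (-9) + 24 + 6 = 49
σ = (0, 2, 1, 3): 28 + 0 + 10 + (-1) = 37
σ = (0, 2, 3, 1): 28 + 0 + 24 + 25 = 77
σ = (0, 3, 1, 2): 28 + 4 + 10 + 6 = 48
σ = (0, 3, 2, 1): 28 + 4 + 4 + 25 = 61
σ = (1, 0, 2, 3): 0 + 29 + 4 + (-1) = 32
σ = (1, 0, 3, 2): 0 + 29 + 24 + 6 = 59
σ = (1, 2, 0, 3): 0 + 0 + 29 + (-1) = 28
σ = (1, 2, 3, 0): 0 + 0 + 24 + 6 = 30
σ = (1, 3, 0, 2): 0 + 4 + 29 + 6 = 39
σ = (1, 3, 2, 0): 0 + 4 + 4 + 6 = 14
σ = (2, 0, 1, 3): 13 + 29 + 10 + (-1) = 51
σ = (2, 0, 3, 1): 13 + 29 + 24 + 25 = 91
σ = (2, 1, 0, 3): 13 + (-9) + 29 + (-1) = 32
σ = (2, 1, 3, 0): 13 + (-9) + 24 + 6 = 34
σ = (2, 3, 0, 1): 13 + 4 + 29 + 25 = 71
σ = (2, 3, 1, 0): 13 + 4 + 10 + 6 = 33
σ = (3, 0, 1, 2): 28 + 29 + 10 + 6 = 73
σ = (3, 0, 2, 1): 28 + 29 + 4 + 25 = 86
σ = (3, 1, 0, 2): 28 + (-9) + 29 + 6 = 54
σ = (3, 1, 2, 0): 28 + (-9) + 4 + 6 = 29
σ = (3, 2, 0, 1): 28 + 0 + 29 + 25 = 82
σ = (3, 2, 1, 0): 28 + 0 + 10 + 6 = 44
Optimal value attained by: σ = (2, 0, 3, 1).
Answer: det⊕(M) = 91; verdict: NONSINGULAR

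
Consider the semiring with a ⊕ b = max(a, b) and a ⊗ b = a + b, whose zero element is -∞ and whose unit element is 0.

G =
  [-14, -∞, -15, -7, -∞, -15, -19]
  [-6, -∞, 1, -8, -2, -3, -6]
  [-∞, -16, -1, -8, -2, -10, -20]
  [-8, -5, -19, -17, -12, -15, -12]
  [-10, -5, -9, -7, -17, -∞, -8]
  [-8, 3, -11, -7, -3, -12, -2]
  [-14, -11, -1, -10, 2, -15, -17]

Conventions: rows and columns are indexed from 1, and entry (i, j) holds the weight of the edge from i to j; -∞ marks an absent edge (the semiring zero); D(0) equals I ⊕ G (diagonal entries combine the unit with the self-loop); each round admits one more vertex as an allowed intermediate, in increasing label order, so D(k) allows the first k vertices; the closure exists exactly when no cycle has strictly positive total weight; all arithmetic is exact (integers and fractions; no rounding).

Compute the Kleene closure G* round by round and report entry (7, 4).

D(0):
  [0, -∞, -15, -7, -∞, -15, -19]
  [-6, 0, 1, -8, -2, -3, -6]
  [-∞, -16, 0, -8, -2, -10, -20]
  [-8, -5, -19, 0, -12, -15, -12]
  [-10, -5, -9, -7, 0, -∞, -8]
  [-8, 3, -11, -7, -3, 0, -2]
  [-14, -11, -1, -10, 2, -15, 0]
D(1):
  [0, -∞, -15, -7, -∞, -15, -19]
  [-6, 0, 1, -8, -2, -3, -6]
  [-∞, -16, 0, -8, -2, -10, -20]
  [-8, -5, -19, 0, -12, -15, -12]
  [-10, -5, -9, -7, 0, -25, -8]
  [-8, 3, -11, -7, -3, 0, -2]
  [-14, -11, -1, -10, 2, -15, 0]
D(2):
  [0, -∞, -15, -7, -∞, -15, -19]
  [-6, 0, 1, -8, -2, -3, -6]
  [-22, -16, 0, -8, -2, -10, -20]
  [-8, -5, -4, 0, -7, -8, -11]
  [-10, -5, -4, -7, 0, -8, -8]
  [-3, 3, 4, -5, 1, 0, -2]
  [-14, -11, -1, -10, 2, -14, 0]
D(3):
  [0, -31, -15, -7, -17, -15, -19]
  [-6, 0, 1, -7, -1, -3, -6]
  [-22, -16, 0, -8, -2, -10, -20]
  [-8, -5, -4, 0, -6, -8, -11]
  [-10, -5, -4, -7, 0, -8, -8]
  [-3, 3, 4, -4, 2, 0, -2]
  [-14, -11, -1, -9, 2, -11, 0]
D(4):
  [0, -12, -11, -7, -13, -15, -18]
  [-6, 0, 1, -7, -1, -3, -6]
  [-16, -13, 0, -8, -2, -10, -19]
  [-8, -5, -4, 0, -6, -8, -11]
  [-10, -5, -4, -7, 0, -8, -8]
  [-3, 3, 4, -4, 2, 0, -2]
  [-14, -11, -1, -9, 2, -11, 0]
D(5):
  [0, -12, -11, -7, -13, -15, -18]
  [-6, 0, 1, -7, -1, -3, -6]
  [-12, -7, 0, -8, -2, -10, -10]
  [-8, -5, -4, 0, -6, -8, -11]
  [-10, -5, -4, -7, 0, -8, -8]
  [-3, 3, 4, -4, 2, 0, -2]
  [-8, -3, -1, -5, 2, -6, 0]
D(6):
  [0, -12, -11, -7, -13, -15, -17]
  [-6, 0, 1, -7, -1, -3, -5]
  [-12, -7, 0, -8, -2, -10, -10]
  [-8, -5, -4, 0, -6, -8, -10]
  [-10, -5, -4, -7, 0, -8, -8]
  [-3, 3, 4, -4, 2, 0, -2]
  [-8, -3, -1, -5, 2, -6, 0]
D(7):
  [0, -12, -11, -7, -13, -15, -17]
  [-6, 0, 1, -7, -1, -3, -5]
  [-12, -7, 0, -8, -2, -10, -10]
  [-8, -5, -4, 0, -6, -8, -10]
  [-10, -5, -4, -7, 0, -8, -8]
  [-3, 3, 4, -4, 2, 0, -2]
  [-8, -3, -1, -5, 2, -6, 0]
Answer: G*[7][4] = -5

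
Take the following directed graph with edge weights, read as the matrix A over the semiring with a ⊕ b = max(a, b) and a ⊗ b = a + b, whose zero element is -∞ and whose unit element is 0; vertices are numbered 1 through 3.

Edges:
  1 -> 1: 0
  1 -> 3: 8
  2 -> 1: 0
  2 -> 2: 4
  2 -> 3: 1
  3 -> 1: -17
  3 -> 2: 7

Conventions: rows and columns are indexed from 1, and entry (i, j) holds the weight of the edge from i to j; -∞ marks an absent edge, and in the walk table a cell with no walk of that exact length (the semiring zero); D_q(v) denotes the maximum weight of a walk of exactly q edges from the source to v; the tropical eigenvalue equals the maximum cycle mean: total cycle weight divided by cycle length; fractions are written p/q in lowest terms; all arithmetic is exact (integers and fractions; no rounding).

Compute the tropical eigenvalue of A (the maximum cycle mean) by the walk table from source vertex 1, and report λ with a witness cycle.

q=0: [0, -∞, -∞]
q=1: [0, -∞, 8]
q=2: [0, 15, 8]
q=3: [15, 19, 16]
Optimal cycle mean attained by: cycle 1->3->2->1, total 8 + 7 + 0, length 3.
Answer: λ = 5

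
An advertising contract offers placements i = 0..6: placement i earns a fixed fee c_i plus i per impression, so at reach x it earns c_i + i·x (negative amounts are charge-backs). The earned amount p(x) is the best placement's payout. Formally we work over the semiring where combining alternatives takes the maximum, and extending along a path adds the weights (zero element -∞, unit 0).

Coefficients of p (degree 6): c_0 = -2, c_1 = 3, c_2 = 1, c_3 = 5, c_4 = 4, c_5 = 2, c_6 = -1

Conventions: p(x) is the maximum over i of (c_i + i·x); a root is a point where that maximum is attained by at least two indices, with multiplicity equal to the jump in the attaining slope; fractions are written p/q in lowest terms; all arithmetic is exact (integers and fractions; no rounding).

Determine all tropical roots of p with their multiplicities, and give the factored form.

hull edge (i=0, c=-2) to (i=1, c=3): slope 5, span 1
hull edge (i=1, c=3) to (i=3, c=5): slope 1, span 2
hull edge (i=3, c=5) to (i=4, c=4): slope -1, span 1
hull edge (i=4, c=4) to (i=5, c=2): slope -2, span 1
hull edge (i=5, c=2) to (i=6, c=-1): slope -3, span 1
Factored form: p(x) = -1 ⊗ (x ⊕ (-5)) ⊗ (x ⊕ (-1)) ⊗ (x ⊕ (-1)) ⊗ (x ⊕ 1) ⊗ (x ⊕ 2) ⊗ (x ⊕ 3)
Answer: roots = -5 (mult 1), -1 (mult 2), 1 (mult 1), 2 (mult 1), 3 (mult 1)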